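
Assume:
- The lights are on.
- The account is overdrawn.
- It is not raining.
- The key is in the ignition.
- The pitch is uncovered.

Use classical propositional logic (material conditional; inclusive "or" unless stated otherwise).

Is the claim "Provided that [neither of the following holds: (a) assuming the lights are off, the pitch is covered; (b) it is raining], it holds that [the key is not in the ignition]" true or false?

Let P = "the lights are on" (True), U = "the pitch is covered" (False), R = "it is raining" (False), S = "the key is in the ignition" (True).
Formalization: ((not P -> U) nor R) -> not S

not P = not True = False
not P -> U = False -> False = True
(not P -> U) nor R = True nor False = False
not S = not True = False
((not P -> U) nor R) -> not S = False -> False = True

True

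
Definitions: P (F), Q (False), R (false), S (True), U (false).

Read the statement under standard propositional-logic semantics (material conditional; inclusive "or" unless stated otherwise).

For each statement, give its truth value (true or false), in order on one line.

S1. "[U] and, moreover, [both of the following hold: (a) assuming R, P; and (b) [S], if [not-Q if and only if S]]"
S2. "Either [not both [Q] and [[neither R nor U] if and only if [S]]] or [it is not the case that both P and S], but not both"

S1 False; S2 False

S1: Formalization: U ∧ ((R → P) ∧ ((¬Q ↔ S) → S))

R → P = F → F = T
¬Q = ¬F = T
¬Q ↔ S = T ↔ T = T
(¬Q ↔ S) → S = T → T = T
(R → P) ∧ ((¬Q ↔ S) → S) = T ∧ T = T
U ∧ ((R → P) ∧ ((¬Q ↔ S) → S)) = F ∧ T = F
Thus S1 is false.

S2: This is (Q ↑ ((R ↓ U) ↔ S)) ⊕ (P ↑ S).

R ↓ U = F ↓ F = T
(R ↓ U) ↔ S = T ↔ T = T
Q ↑ ((R ↓ U) ↔ S) = F ↑ T = T
P ↑ S = F ↑ T = T
(Q ↑ ((R ↓ U) ↔ S)) ⊕ (P ↑ S) = T ⊕ T = F
So S2 is false.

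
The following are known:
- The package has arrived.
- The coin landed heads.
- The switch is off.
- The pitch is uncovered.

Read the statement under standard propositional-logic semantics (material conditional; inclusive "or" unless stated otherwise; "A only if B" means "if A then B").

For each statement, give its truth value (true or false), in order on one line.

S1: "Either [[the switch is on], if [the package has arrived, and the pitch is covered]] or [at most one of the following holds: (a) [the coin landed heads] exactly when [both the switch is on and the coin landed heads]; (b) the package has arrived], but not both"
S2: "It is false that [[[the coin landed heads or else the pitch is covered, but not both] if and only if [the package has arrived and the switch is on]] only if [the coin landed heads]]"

Let G = "the package has arrived" (T), U = "the pitch is covered" (F), Q = "the switch is on" (F), D = "the coin landed heads" (T).

S1: In symbols: ((G ∧ U) → Q) ⊕ ((D ↔ (Q ∧ D)) ↑ G)

G ∧ U = T ∧ F = F
(G ∧ U) → Q = F → F = T
Q ∧ D = F ∧ T = F
D ↔ (Q ∧ D) = T ↔ F = F
(D ↔ (Q ∧ D)) ↑ G = F ↑ T = T
((G ∧ U) → Q) ⊕ ((D ↔ (Q ∧ D)) ↑ G) = T ⊕ T = F
Thus S1 is false.

S2: In symbols: ¬(((D ⊕ U) ↔ (G ∧ Q)) → D)

D ⊕ U = T ⊕ F = T
G ∧ Q = T ∧ F = F
(D ⊕ U) ↔ (G ∧ Q) = T ↔ F = F
((D ⊕ U) ↔ (G ∧ Q)) → D = F → T = T
¬(((D ⊕ U) ↔ (G ∧ Q)) → D) = ¬T = F
Hence S2 is false.

S1 False / S2 False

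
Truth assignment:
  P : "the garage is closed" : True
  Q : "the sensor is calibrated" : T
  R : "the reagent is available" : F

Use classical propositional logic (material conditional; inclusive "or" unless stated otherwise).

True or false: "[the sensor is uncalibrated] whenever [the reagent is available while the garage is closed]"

Formalization: (R & P) -> ~Q

R & P = F & T = F
~Q = ~T = F
(R & P) -> ~Q = F -> F = T

The statement is true.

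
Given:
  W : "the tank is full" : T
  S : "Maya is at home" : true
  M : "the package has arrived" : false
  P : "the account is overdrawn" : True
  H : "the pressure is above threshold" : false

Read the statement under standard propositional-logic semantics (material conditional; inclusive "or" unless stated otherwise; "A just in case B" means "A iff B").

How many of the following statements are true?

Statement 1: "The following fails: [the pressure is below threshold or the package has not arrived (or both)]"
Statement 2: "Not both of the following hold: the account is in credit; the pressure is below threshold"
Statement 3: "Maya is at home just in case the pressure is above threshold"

Statement 1: In symbols: ¬(¬H ∨ ¬M)

¬H = ¬F = T
¬M = ¬F = T
¬H ∨ ¬M = T ∨ T = T
¬(¬H ∨ ¬M) = ¬T = F
Hence Statement 1 is false.

Statement 2: In symbols: ¬P ↑ ¬H

¬P = ¬T = F
¬H = ¬F = T
¬P ↑ ¬H = F ↑ T = T
Hence Statement 2 is true.

Statement 3: Formalization: S ↔ H

S ↔ H = T ↔ F = F
Thus Statement 3 is false.

True statements: 1 (Statement 2).

1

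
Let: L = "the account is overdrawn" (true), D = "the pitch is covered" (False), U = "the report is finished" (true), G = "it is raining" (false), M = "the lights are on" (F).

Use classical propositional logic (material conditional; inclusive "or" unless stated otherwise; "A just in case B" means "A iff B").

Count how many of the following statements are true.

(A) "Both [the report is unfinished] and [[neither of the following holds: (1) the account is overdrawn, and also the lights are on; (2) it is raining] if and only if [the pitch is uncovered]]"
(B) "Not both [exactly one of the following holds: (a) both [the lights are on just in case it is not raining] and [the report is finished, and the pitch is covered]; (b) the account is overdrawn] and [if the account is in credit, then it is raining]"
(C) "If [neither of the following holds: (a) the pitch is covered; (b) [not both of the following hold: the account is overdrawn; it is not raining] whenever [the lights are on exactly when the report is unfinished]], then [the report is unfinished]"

0

(A): This is ~U & (((L & M) nor G) <-> ~D).

~U = ~T = F
L & M = T & F = F
(L & M) nor G = F nor F = T
~D = ~F = T
((L & M) nor G) <-> ~D = T <-> T = T
~U & (((L & M) nor G) <-> ~D) = F & T = F
So (A) is false.

(B): Formalization: (((M <-> ~G) & (U & D)) xor L) nand (~L -> G)

~G = ~F = T
M <-> ~G = F <-> T = F
U & D = T & F = F
(M <-> ~G) & (U & D) = F & F = F
((M <-> ~G) & (U & D)) xor L = F xor T = T
~L = ~T = F
~L -> G = F -> F = T
(((M <-> ~G) & (U & D)) xor L) nand (~L -> G) = T nand T = F
Hence (B) is false.

(C): In symbols: (D nor ((M <-> ~U) -> (L nand ~G))) -> ~U

~U = ~T = F
M <-> ~U = F <-> F = T
~G = ~F = T
L nand ~G = T nand T = F
(M <-> ~U) -> (L nand ~G) = T -> F = F
D nor ((M <-> ~U) -> (L nand ~G)) = F nor F = T
~U = ~T = F
(D nor ((M <-> ~U) -> (L nand ~G))) -> ~U = T -> F = F
Hence (C) is false.

0 of the 3 statements are true (none).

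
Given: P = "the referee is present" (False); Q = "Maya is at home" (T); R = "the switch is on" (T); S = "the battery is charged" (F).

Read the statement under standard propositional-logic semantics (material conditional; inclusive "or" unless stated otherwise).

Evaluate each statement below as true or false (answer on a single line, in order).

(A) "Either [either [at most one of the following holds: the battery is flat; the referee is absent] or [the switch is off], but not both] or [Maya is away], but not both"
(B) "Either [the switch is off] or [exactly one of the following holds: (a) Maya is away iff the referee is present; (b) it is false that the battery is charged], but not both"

(A) false / (B) false

(A): In symbols: ((¬S ↑ ¬P) ⊕ ¬R) ⊕ ¬Q

¬S = ¬F = T
¬P = ¬F = T
¬S ↑ ¬P = T ↑ T = F
¬R = ¬T = F
(¬S ↑ ¬P) ⊕ ¬R = F ⊕ F = F
¬Q = ¬T = F
((¬S ↑ ¬P) ⊕ ¬R) ⊕ ¬Q = F ⊕ F = F
So (A) is false.

(B): Parsed as ¬R ⊕ ((¬Q ↔ P) ⊕ ¬S)

¬R = ¬T = F
¬Q = ¬T = F
¬Q ↔ P = F ↔ F = T
¬S = ¬F = T
(¬Q ↔ P) ⊕ ¬S = T ⊕ T = F
¬R ⊕ ((¬Q ↔ P) ⊕ ¬S) = F ⊕ F = F
Hence (B) is false.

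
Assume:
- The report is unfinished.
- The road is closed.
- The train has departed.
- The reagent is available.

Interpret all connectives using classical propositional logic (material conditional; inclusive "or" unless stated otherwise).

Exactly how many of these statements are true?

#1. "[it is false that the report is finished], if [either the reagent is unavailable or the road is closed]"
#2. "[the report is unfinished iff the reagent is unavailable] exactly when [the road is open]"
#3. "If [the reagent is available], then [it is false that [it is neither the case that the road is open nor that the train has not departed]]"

2

Let U = "the reagent is available" (T), S = "the road is closed" (T), R = "the report is finished" (F), N = "the train has departed" (T).

#1: In symbols: (¬U ∨ S) → ¬R

¬U = ¬T = F
¬U ∨ S = F ∨ T = T
¬R = ¬F = T
(¬U ∨ S) → ¬R = T → T = T
Hence #1 is true.

#2: This is (¬R ↔ ¬U) ↔ ¬S.

¬R = ¬F = T
¬U = ¬T = F
¬R ↔ ¬U = T ↔ F = F
¬S = ¬T = F
(¬R ↔ ¬U) ↔ ¬S = F ↔ F = T
Hence #2 is true.

#3: Formalization: U → ¬(¬S ↓ ¬N)

¬S = ¬T = F
¬N = ¬T = F
¬S ↓ ¬N = F ↓ F = T
¬(¬S ↓ ¬N) = ¬T = F
U → ¬(¬S ↓ ¬N) = T → F = F
Hence #3 is false.

Count: 2.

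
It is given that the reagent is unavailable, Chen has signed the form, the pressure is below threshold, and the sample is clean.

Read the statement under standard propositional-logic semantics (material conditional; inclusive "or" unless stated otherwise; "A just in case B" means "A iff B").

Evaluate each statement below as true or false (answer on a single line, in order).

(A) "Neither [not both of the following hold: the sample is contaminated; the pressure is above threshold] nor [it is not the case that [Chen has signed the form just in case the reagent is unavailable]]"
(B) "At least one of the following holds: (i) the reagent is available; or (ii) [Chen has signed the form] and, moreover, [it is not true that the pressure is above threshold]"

Let V = "the sample is contaminated" (F), R = "the pressure is above threshold" (F), P = "Chen has signed the form" (T), D = "the reagent is available" (F).

(A): In symbols: (V ↑ R) ↓ ¬(P ↔ ¬D)

V ↑ R = F ↑ F = T
¬D = ¬F = T
P ↔ ¬D = T ↔ T = T
¬(P ↔ ¬D) = ¬T = F
(V ↑ R) ↓ ¬(P ↔ ¬D) = T ↓ F = F
Hence (A) is false.

(B): This is D ∨ (P ∧ ¬R).

¬R = ¬F = T
P ∧ ¬R = T ∧ T = T
D ∨ (P ∧ ¬R) = F ∨ T = T
So (B) is true.

(A) False; (B) True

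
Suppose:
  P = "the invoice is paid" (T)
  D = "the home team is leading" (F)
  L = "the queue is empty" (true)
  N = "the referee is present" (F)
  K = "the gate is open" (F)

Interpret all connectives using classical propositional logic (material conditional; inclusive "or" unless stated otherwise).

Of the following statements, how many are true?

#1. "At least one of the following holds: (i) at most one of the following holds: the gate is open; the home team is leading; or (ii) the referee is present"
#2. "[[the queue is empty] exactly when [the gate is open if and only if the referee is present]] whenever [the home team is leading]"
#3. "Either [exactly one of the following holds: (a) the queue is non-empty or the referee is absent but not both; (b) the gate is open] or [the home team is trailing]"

3

#1: This is (K nand D) | N.

K nand D = F nand F = T
(K nand D) | N = T | F = T
Thus #1 is true.

#2: Formalization: D -> (L <-> (K <-> N))

K <-> N = F <-> F = T
L <-> (K <-> N) = T <-> T = T
D -> (L <-> (K <-> N)) = F -> T = T
Thus #2 is true.

#3: In symbols: ((~L xor ~N) xor K) | ~D

~L = ~T = F
~N = ~F = T
~L xor ~N = F xor T = T
(~L xor ~N) xor K = T xor F = T
~D = ~F = T
((~L xor ~N) xor K) | ~D = T | T = T
Hence #3 is true.

3 of the 3 statements are true (#1, #2, #3).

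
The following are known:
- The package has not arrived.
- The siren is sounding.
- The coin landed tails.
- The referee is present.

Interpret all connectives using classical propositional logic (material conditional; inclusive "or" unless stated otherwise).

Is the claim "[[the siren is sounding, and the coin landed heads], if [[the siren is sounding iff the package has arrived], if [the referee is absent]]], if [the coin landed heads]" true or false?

The statement is true.

Let L = "the coin landed heads" (F), Q = "the referee is present" (T), M = "the siren is sounding" (T), K = "the package has arrived" (F).
In symbols: L → ((¬Q → (M ↔ K)) → (M ∧ L))

¬Q = ¬T = F
M ↔ K = T ↔ F = F
¬Q → (M ↔ K) = F → F = T
M ∧ L = T ∧ F = F
(¬Q → (M ↔ K)) → (M ∧ L) = T → F = F
L → ((¬Q → (M ↔ K)) → (M ∧ L)) = F → F = T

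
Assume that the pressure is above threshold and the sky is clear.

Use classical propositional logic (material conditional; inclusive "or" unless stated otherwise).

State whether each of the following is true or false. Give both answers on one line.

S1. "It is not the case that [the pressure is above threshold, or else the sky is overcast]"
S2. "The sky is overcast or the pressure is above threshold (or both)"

S1 F / S2 T

Let P = "the pressure is above threshold" (T), Q = "the sky is overcast" (F).

S1: Formalization: ¬(P ∨ Q)

P ∨ Q = T ∨ F = T
¬(P ∨ Q) = ¬T = F
Hence S1 is false.

S2: This is Q ∨ P.

Q ∨ P = F ∨ T = T
Hence S2 is true.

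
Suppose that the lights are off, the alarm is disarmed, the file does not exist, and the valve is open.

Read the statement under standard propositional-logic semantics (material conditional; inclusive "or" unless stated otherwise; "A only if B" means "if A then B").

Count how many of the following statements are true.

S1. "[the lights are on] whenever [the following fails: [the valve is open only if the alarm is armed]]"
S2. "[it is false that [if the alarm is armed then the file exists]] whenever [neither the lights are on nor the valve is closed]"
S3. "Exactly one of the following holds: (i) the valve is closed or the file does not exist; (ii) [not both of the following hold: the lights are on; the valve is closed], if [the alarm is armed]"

0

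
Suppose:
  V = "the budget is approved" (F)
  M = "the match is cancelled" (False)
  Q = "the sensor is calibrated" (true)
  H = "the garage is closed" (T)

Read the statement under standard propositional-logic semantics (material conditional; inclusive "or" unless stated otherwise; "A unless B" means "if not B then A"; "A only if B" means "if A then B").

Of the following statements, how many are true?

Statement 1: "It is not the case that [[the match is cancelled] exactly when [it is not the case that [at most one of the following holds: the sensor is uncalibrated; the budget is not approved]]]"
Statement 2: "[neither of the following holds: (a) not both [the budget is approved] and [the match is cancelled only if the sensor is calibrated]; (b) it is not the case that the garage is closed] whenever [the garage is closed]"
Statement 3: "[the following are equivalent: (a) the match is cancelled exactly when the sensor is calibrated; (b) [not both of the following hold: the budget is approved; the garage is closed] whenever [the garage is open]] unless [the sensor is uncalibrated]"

Statement 1: In symbols: ¬(M ↔ ¬(¬Q ↑ ¬V))

¬Q = ¬T = F
¬V = ¬F = T
¬Q ↑ ¬V = F ↑ T = T
¬(¬Q ↑ ¬V) = ¬T = F
M ↔ ¬(¬Q ↑ ¬V) = F ↔ F = T
¬(M ↔ ¬(¬Q ↑ ¬V)) = ¬T = F
Thus Statement 1 is false.

Statement 2: This is H → ((V ↑ (M → Q)) ↓ ¬H).

M → Q = F → T = T
V ↑ (M → Q) = F ↑ T = T
¬H = ¬T = F
(V ↑ (M → Q)) ↓ ¬H = T ↓ F = F
H → ((V ↑ (M → Q)) ↓ ¬H) = T → F = F
Hence Statement 2 is false.

Statement 3: This is ((M ↔ Q) ↔ (¬H → (V ↑ H))) ∨ ¬Q.

M ↔ Q = F ↔ T = F
¬H = ¬T = F
V ↑ H = F ↑ T = T
¬H → (V ↑ H) = F → T = T
(M ↔ Q) ↔ (¬H → (V ↑ H)) = F ↔ T = F
¬Q = ¬T = F
((M ↔ Q) ↔ (¬H → (V ↑ H))) ∨ ¬Q = F ∨ F = F
Thus Statement 3 is false.

True statements: 0 (none).

0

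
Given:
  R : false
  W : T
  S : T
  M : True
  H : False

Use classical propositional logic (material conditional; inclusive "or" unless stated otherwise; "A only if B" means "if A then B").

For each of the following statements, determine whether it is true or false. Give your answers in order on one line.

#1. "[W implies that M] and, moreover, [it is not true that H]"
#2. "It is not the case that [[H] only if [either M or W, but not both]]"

#1 T / #2 F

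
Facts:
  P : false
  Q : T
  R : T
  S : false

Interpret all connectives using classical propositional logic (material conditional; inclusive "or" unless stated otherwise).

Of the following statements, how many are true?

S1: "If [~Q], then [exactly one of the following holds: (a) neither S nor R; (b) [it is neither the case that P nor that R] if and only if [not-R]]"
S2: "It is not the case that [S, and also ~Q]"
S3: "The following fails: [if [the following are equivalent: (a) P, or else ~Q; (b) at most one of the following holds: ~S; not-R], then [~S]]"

S1: Parsed as ~Q -> ((S nor R) xor ((P nor R) <-> ~R))

~Q = ~T = F
S nor R = F nor T = F
P nor R = F nor T = F
~R = ~T = F
(P nor R) <-> ~R = F <-> F = T
(S nor R) xor ((P nor R) <-> ~R) = F xor T = T
~Q -> ((S nor R) xor ((P nor R) <-> ~R)) = F -> T = T
So S1 is true.

S2: In symbols: ~(S & ~Q)

~Q = ~T = F
S & ~Q = F & F = F
~(S & ~Q) = ~F = T
Thus S2 is true.

S3: Formalization: ~(((P | ~Q) <-> (~S nand ~R)) -> ~S)

~Q = ~T = F
P | ~Q = F | F = F
~S = ~F = T
~R = ~T = F
~S nand ~R = T nand F = T
(P | ~Q) <-> (~S nand ~R) = F <-> T = F
~S = ~F = T
((P | ~Q) <-> (~S nand ~R)) -> ~S = F -> T = T
~(((P | ~Q) <-> (~S nand ~R)) -> ~S) = ~T = F
Hence S3 is false.

2 of the 3 statements are true (S1, S2).

2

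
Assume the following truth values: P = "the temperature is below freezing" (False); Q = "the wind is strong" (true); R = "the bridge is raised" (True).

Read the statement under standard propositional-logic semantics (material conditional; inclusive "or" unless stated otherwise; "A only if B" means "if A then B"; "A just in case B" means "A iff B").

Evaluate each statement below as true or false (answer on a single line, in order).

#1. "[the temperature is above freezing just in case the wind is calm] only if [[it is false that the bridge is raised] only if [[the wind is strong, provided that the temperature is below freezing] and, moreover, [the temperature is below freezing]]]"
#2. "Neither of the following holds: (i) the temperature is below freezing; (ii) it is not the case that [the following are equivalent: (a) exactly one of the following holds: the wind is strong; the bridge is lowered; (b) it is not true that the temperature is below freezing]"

#1: In symbols: (not P iff not Q) -> (not R -> ((P -> Q) and P))

not P = not False = True
not Q = not True = False
not P iff not Q = True iff False = False
not R = not True = False
P -> Q = False -> True = True
(P -> Q) and P = True and False = False
not R -> ((P -> Q) and P) = False -> False = True
(not P iff not Q) -> (not R -> ((P -> Q) and P)) = False -> True = True
Thus #1 is true.

#2: In symbols: P nor not ((Q xor not R) iff not P)

not R = not True = False
Q xor not R = True xor False = True
not P = not False = True
(Q xor not R) iff not P = True iff True = True
not ((Q xor not R) iff not P) = not True = False
P nor not ((Q xor not R) iff not P) = False nor False = True
So #2 is true.

#1 True / #2 True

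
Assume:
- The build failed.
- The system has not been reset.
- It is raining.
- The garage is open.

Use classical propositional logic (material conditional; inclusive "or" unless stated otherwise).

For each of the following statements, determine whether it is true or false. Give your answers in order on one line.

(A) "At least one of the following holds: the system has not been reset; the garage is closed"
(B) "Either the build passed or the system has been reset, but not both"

(A) True, (B) False

Let Q = "the system has been reset" (F), S = "the garage is closed" (F), P = "the build passed" (F).

(A): Formalization: ¬Q ∨ S

¬Q = ¬F = T
¬Q ∨ S = T ∨ F = T
Thus (A) is true.

(B): In symbols: P ⊕ Q

P ⊕ Q = F ⊕ F = F
Hence (B) is false.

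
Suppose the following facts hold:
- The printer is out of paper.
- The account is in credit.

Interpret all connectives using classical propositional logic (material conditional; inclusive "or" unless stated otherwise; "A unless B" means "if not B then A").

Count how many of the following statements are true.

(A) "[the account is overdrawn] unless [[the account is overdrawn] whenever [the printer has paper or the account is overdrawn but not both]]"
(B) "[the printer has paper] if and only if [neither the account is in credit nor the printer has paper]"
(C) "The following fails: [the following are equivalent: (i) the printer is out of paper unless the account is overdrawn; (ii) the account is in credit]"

Let K = "the account is overdrawn" (False), U = "the printer has paper" (False).

(A): Formalization: K or ((U xor K) -> K)

U xor K = False xor False = False
(U xor K) -> K = False -> False = True
K or ((U xor K) -> K) = False or True = True
Hence (A) is true.

(B): Formalization: U iff (not K nor U)

not K = not False = True
not K nor U = True nor False = False
U iff (not K nor U) = False iff False = True
Thus (B) is true.

(C): Parsed as not ((not U or K) iff not K)

not U = not False = True
not U or K = True or False = True
not K = not False = True
(not U or K) iff not K = True iff True = True
not ((not U or K) iff not K) = not True = False
So (C) is false.

2 of the 3 statements are true ((A), (B)).

2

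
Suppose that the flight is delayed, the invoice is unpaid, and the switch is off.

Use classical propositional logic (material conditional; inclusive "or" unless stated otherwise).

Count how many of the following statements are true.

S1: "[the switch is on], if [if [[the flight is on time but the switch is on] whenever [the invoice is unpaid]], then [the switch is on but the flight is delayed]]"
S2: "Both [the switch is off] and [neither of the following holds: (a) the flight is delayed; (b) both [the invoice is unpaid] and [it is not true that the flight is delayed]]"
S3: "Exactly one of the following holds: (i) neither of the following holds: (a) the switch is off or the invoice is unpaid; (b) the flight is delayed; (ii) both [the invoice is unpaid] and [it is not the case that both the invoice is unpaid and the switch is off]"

0

Let G = "the invoice is paid" (False), Q = "the flight is delayed" (True), N = "the switch is on" (False).

S1: Formalization: ((not G -> (not Q and N)) -> (N and Q)) -> N

not G = not False = True
not Q = not True = False
not Q and N = False and False = False
not G -> (not Q and N) = True -> False = False
N and Q = False and True = False
(not G -> (not Q and N)) -> (N and Q) = False -> False = True
((not G -> (not Q and N)) -> (N and Q)) -> N = True -> False = False
Hence S1 is false.

S2: Formalization: not N and (Q nor (not G and not Q))

not N = not False = True
not G = not False = True
not Q = not True = False
not G and not Q = True and False = False
Q nor (not G and not Q) = True nor False = False
not N and (Q nor (not G and not Q)) = True and False = False
Hence S2 is false.

S3: In symbols: ((not N or not G) nor Q) xor (not G and (not G nand not N))

not N = not False = True
not G = not False = True
not N or not G = True or True = True
(not N or not G) nor Q = True nor True = False
not G = not False = True
not G = not False = True
not N = not False = True
not G nand not N = True nand True = False
not G and (not G nand not N) = True and False = False
((not N or not G) nor Q) xor (not G and (not G nand not N)) = False xor False = False
So S3 is false.

True statements: 0 (none).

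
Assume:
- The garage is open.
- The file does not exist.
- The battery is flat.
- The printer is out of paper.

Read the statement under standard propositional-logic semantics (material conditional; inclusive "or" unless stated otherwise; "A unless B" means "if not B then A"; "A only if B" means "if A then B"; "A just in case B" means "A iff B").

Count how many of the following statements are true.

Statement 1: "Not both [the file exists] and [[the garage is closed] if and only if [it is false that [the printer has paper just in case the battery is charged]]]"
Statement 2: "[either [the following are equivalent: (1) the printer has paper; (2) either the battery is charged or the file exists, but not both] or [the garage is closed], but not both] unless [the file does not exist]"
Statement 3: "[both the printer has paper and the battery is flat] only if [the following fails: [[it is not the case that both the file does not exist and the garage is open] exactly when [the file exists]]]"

3

Let M = "the file exists" (False), K = "the garage is closed" (False), W = "the printer has paper" (False), H = "the battery is charged" (False).

Statement 1: Formalization: M nand (K iff not (W iff H))

W iff H = False iff False = True
not (W iff H) = not True = False
K iff not (W iff H) = False iff False = True
M nand (K iff not (W iff H)) = False nand True = True
Thus Statement 1 is true.

Statement 2: In symbols: ((W iff (H xor M)) xor K) or not M

H xor M = False xor False = False
W iff (H xor M) = False iff False = True
(W iff (H xor M)) xor K = True xor False = True
not M = not False = True
((W iff (H xor M)) xor K) or not M = True or True = True
Hence Statement 2 is true.

Statement 3: Formalization: (W and not H) -> not ((not M nand not K) iff M)

not H = not False = True
W and not H = False and True = False
not M = not False = True
not K = not False = True
not M nand not K = True nand True = False
(not M nand not K) iff M = False iff False = True
not ((not M nand not K) iff M) = not True = False
(W and not H) -> not ((not M nand not K) iff M) = False -> False = True
So Statement 3 is true.

3 of the 3 statements are true (Statement 1, Statement 2, Statement 3).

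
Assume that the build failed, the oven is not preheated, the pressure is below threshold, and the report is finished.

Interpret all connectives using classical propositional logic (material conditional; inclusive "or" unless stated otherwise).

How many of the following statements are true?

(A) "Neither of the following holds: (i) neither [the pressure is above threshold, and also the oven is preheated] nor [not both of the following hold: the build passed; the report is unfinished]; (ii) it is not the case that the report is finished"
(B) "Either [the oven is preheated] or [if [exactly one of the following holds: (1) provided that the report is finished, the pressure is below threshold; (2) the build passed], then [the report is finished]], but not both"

Let R = "the pressure is above threshold" (False), Q = "the oven is preheated" (False), P = "the build passed" (False), S = "the report is finished" (True).

(A): Formalization: ((R and Q) nor (P nand not S)) nor not S

R and Q = False and False = False
not S = not True = False
P nand not S = False nand False = True
(R and Q) nor (P nand not S) = False nor True = False
not S = not True = False
((R and Q) nor (P nand not S)) nor not S = False nor False = True
So (A) is true.

(B): This is Q xor (((S -> not R) xor P) -> S).

not R = not False = True
S -> not R = True -> True = True
(S -> not R) xor P = True xor False = True
((S -> not R) xor P) -> S = True -> True = True
Q xor (((S -> not R) xor P) -> S) = False xor True = True
So (B) is true.

True statements: 2 ((A), (B)).

2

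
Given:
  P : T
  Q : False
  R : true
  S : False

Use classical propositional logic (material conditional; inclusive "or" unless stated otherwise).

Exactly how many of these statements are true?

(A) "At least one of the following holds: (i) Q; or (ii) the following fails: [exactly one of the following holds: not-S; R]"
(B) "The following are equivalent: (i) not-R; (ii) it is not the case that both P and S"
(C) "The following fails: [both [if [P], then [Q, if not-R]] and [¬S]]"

(A): Parsed as Q ∨ ¬(¬S ⊕ R)

¬S = ¬F = T
¬S ⊕ R = T ⊕ T = F
¬(¬S ⊕ R) = ¬F = T
Q ∨ ¬(¬S ⊕ R) = F ∨ T = T
Hence (A) is true.

(B): This is ¬R ↔ (P ↑ S).

¬R = ¬T = F
P ↑ S = T ↑ F = T
¬R ↔ (P ↑ S) = F ↔ T = F
Hence (B) is false.

(C): Formalization: ¬((P → (¬R → Q)) ∧ ¬S)

¬R = ¬T = F
¬R → Q = F → F = T
P → (¬R → Q) = T → T = T
¬S = ¬F = T
(P → (¬R → Q)) ∧ ¬S = T ∧ T = T
¬((P → (¬R → Q)) ∧ ¬S) = ¬T = F
Thus (C) is false.

Count: 1.

1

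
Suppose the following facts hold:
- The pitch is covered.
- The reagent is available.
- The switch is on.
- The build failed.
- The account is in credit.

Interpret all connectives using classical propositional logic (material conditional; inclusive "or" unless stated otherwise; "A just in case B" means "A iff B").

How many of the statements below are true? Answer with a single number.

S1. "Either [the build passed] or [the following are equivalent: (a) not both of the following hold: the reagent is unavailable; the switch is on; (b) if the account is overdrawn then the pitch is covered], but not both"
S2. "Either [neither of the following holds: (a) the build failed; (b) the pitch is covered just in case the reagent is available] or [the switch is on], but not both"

Let S = "the build passed" (F), Q = "the reagent is available" (T), R = "the switch is on" (T), U = "the account is overdrawn" (F), P = "the pitch is covered" (T).

S1: Parsed as S ⊕ ((¬Q ↑ R) ↔ (U → P))

¬Q = ¬T = F
¬Q ↑ R = F ↑ T = T
U → P = F → T = T
(¬Q ↑ R) ↔ (U → P) = T ↔ T = T
S ⊕ ((¬Q ↑ R) ↔ (U → P)) = F ⊕ T = T
So S1 is true.

S2: In symbols: (¬S ↓ (P ↔ Q)) ⊕ R

¬S = ¬F = T
P ↔ Q = T ↔ T = T
¬S ↓ (P ↔ Q) = T ↓ T = F
(¬S ↓ (P ↔ Q)) ⊕ R = F ⊕ T = T
Hence S2 is true.

True statements: 2.

2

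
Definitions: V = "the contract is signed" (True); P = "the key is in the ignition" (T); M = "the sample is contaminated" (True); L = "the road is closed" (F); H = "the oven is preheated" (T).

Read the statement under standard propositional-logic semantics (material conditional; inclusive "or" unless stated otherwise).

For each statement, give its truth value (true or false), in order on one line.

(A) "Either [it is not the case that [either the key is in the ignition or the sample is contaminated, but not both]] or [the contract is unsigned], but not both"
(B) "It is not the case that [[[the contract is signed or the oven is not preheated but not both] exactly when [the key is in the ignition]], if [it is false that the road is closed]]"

(A): In symbols: not (P xor M) xor not V

P xor M = True xor True = False
not (P xor M) = not False = True
not V = not True = False
not (P xor M) xor not V = True xor False = True
So (A) is true.

(B): Formalization: not (not L -> ((V xor not H) iff P))

not L = not False = True
not H = not True = False
V xor not H = True xor False = True
(V xor not H) iff P = True iff True = True
not L -> ((V xor not H) iff P) = True -> True = True
not (not L -> ((V xor not H) iff P)) = not True = False
So (B) is false.

(A) True, (B) False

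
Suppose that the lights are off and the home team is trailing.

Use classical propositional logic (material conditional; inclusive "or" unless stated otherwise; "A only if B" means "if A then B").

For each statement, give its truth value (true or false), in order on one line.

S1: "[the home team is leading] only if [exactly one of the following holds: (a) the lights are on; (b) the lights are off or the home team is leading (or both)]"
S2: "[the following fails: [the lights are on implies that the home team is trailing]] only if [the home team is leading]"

S1 true, S2 true

Let Q = "the home team is leading" (F), P = "the lights are on" (F).

S1: Formalization: Q -> (P xor (~P | Q))

~P = ~F = T
~P | Q = T | F = T
P xor (~P | Q) = F xor T = T
Q -> (P xor (~P | Q)) = F -> T = T
So S1 is true.

S2: In symbols: ~(P -> ~Q) -> Q

~Q = ~F = T
P -> ~Q = F -> T = T
~(P -> ~Q) = ~T = F
~(P -> ~Q) -> Q = F -> F = T
So S2 is true.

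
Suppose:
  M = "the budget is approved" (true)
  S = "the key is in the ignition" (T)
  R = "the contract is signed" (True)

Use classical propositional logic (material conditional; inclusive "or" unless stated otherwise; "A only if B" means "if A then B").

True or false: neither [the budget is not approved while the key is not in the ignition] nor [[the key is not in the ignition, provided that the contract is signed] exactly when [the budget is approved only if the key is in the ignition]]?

True.

In symbols: (¬M ∧ ¬S) ↓ ((R → ¬S) ↔ (M → S))

¬M = ¬T = F
¬S = ¬T = F
¬M ∧ ¬S = F ∧ F = F
¬S = ¬T = F
R → ¬S = T → F = F
M → S = T → T = T
(R → ¬S) ↔ (M → S) = F ↔ T = F
(¬M ∧ ¬S) ↓ ((R → ¬S) ↔ (M → S)) = F ↓ F = T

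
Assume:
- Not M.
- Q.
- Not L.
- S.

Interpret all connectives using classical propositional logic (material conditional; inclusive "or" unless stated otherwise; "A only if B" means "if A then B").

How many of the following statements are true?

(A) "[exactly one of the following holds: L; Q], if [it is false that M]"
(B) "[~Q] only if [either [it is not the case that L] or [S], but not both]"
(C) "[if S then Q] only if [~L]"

3

(A): Parsed as not M -> (L xor Q)

not M = not False = True
L xor Q = False xor True = True
not M -> (L xor Q) = True -> True = True
So (A) is true.

(B): Formalization: not Q -> (not L xor S)

not Q = not True = False
not L = not False = True
not L xor S = True xor True = False
not Q -> (not L xor S) = False -> False = True
Thus (B) is true.

(C): Formalization: (S -> Q) -> not L

S -> Q = True -> True = True
not L = not False = True
(S -> Q) -> not L = True -> True = True
Thus (C) is true.

Count: 3.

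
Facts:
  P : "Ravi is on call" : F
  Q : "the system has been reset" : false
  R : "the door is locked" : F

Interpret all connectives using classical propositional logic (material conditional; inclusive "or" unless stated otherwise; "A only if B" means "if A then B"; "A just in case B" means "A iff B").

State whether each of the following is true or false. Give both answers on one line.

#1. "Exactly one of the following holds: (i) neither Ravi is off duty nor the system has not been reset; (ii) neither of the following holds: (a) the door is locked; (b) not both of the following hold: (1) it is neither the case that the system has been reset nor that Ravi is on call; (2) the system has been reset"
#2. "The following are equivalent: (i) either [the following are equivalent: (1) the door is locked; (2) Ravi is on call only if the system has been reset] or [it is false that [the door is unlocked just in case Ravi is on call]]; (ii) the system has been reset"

#1 false; #2 false

#1: Parsed as (~P nor ~Q) xor (R nor ((Q nor P) nand Q))

~P = ~F = T
~Q = ~F = T
~P nor ~Q = T nor T = F
Q nor P = F nor F = T
(Q nor P) nand Q = T nand F = T
R nor ((Q nor P) nand Q) = F nor T = F
(~P nor ~Q) xor (R nor ((Q nor P) nand Q)) = F xor F = F
Thus #1 is false.

#2: This is ((R <-> (P -> Q)) | ~(~R <-> P)) <-> Q.

P -> Q = F -> F = T
R <-> (P -> Q) = F <-> T = F
~R = ~F = T
~R <-> P = T <-> F = F
~(~R <-> P) = ~F = T
(R <-> (P -> Q)) | ~(~R <-> P) = F | T = T
((R <-> (P -> Q)) | ~(~R <-> P)) <-> Q = T <-> F = F
Hence #2 is false.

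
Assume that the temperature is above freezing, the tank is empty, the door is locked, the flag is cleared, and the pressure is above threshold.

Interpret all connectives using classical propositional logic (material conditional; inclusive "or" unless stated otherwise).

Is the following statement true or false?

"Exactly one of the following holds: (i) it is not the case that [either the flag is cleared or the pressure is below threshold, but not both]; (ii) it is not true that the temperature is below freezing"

Let S = "the flag is set" (F), U = "the pressure is above threshold" (T), P = "the temperature is below freezing" (F).
This is ¬(¬S ⊕ ¬U) ⊕ ¬P.

¬S = ¬F = T
¬U = ¬T = F
¬S ⊕ ¬U = T ⊕ F = T
¬(¬S ⊕ ¬U) = ¬T = F
¬P = ¬F = T
¬(¬S ⊕ ¬U) ⊕ ¬P = F ⊕ T = T

True.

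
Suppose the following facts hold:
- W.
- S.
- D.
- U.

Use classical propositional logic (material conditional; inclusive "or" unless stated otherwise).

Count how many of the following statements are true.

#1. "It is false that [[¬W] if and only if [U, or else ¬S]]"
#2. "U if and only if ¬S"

1

#1: In symbols: ~(~W <-> (U | ~S))

~W = ~T = F
~S = ~T = F
U | ~S = T | F = T
~W <-> (U | ~S) = F <-> T = F
~(~W <-> (U | ~S)) = ~F = T
Thus #1 is true.

#2: Formalization: U <-> ~S

~S = ~T = F
U <-> ~S = T <-> F = F
Thus #2 is false.

True statements: 1 (#1).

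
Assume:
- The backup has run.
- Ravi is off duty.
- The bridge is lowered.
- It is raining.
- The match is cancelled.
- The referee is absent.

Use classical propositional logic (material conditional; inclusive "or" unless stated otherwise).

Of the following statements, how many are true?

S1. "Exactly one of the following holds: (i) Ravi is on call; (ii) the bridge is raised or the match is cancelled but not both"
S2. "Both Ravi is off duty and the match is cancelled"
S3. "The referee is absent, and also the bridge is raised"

2

Let V = "Ravi is on call" (False), R = "the bridge is raised" (False), H = "the match is cancelled" (True), W = "the referee is present" (False).

S1: This is V xor (R xor H).

R xor H = False xor True = True
V xor (R xor H) = False xor True = True
Thus S1 is true.

S2: In symbols: not V and H

not V = not False = True
not V and H = True and True = True
Thus S2 is true.

S3: In symbols: not W and R

not W = not False = True
not W and R = True and False = False
Hence S3 is false.

2 of the 3 statements are true.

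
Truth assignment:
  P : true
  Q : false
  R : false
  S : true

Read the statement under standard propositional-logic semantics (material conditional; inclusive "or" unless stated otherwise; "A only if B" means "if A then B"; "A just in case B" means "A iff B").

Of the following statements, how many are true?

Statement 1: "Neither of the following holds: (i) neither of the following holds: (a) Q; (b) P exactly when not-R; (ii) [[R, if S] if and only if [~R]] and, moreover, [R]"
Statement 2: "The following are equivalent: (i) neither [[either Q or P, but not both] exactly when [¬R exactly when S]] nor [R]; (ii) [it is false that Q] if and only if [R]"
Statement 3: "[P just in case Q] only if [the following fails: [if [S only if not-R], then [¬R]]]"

Statement 1: In symbols: (Q nor (P <-> ~R)) nor (((S -> R) <-> ~R) & R)

~R = ~F = T
P <-> ~R = T <-> T = T
Q nor (P <-> ~R) = F nor T = F
S -> R = T -> F = F
~R = ~F = T
(S -> R) <-> ~R = F <-> T = F
((S -> R) <-> ~R) & R = F & F = F
(Q nor (P <-> ~R)) nor (((S -> R) <-> ~R) & R) = F nor F = T
So Statement 1 is true.

Statement 2: This is (((Q xor P) <-> (~R <-> S)) nor R) <-> (~Q <-> R).

Q xor P = F xor T = T
~R = ~F = T
~R <-> S = T <-> T = T
(Q xor P) <-> (~R <-> S) = T <-> T = T
((Q xor P) <-> (~R <-> S)) nor R = T nor F = F
~Q = ~F = T
~Q <-> R = T <-> F = F
(((Q xor P) <-> (~R <-> S)) nor R) <-> (~Q <-> R) = F <-> F = T
Thus Statement 2 is true.

Statement 3: This is (P <-> Q) -> ~((S -> ~R) -> ~R).

P <-> Q = T <-> F = F
~R = ~F = T
S -> ~R = T -> T = T
~R = ~F = T
(S -> ~R) -> ~R = T -> T = T
~((S -> ~R) -> ~R) = ~T = F
(P <-> Q) -> ~((S -> ~R) -> ~R) = F -> F = T
Hence Statement 3 is true.

Count: 3.

3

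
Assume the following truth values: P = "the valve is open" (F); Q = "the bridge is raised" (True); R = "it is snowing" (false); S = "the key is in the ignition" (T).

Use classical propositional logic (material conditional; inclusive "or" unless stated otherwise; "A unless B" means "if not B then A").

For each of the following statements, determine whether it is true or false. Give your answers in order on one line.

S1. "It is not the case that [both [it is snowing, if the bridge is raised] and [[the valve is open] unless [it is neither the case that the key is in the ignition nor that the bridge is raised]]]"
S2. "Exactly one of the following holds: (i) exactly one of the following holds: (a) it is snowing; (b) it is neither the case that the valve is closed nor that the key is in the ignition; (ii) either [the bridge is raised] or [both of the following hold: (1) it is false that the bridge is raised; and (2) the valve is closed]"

S1: Formalization: not ((Q -> R) and (P or (S nor Q)))

Q -> R = True -> False = False
S nor Q = True nor True = False
P or (S nor Q) = False or False = False
(Q -> R) and (P or (S nor Q)) = False and False = False
not ((Q -> R) and (P or (S nor Q))) = not False = True
So S1 is true.

S2: In symbols: (R xor (not P nor S)) xor (Q or (not Q and not P))

not P = not False = True
not P nor S = True nor True = False
R xor (not P nor S) = False xor False = False
not Q = not True = False
not P = not False = True
not Q and not P = False and True = False
Q or (not Q and not P) = True or False = True
(R xor (not P nor S)) xor (Q or (not Q and not P)) = False xor True = True
Hence S2 is true.

S1 true; S2 true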